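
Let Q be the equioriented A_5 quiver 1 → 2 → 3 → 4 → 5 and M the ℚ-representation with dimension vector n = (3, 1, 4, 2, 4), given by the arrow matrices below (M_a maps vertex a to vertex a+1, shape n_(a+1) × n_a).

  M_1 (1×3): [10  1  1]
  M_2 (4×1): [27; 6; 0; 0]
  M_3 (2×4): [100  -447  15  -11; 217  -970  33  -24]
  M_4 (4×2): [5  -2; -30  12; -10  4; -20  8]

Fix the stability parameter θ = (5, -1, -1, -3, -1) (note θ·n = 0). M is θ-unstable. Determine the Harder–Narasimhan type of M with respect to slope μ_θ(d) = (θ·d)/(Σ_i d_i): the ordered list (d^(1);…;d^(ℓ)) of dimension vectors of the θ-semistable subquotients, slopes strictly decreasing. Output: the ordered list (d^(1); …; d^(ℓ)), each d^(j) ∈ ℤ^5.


Barcode: M ≅ I[1,1]^2, I[1,5], I[3,3]^2, I[3,4], I[5,5]^3. HN layers by μ_θ (4 steps, strictly decreasing):
  μ^(1)=5; μ^(2)=-1/5; μ^(3)=-1; μ^(4)=-2

((2, 0, 0, 0, 0); (1, 1, 1, 1, 1); (0, 0, 2, 0, 3); (0, 0, 1, 1, 0))


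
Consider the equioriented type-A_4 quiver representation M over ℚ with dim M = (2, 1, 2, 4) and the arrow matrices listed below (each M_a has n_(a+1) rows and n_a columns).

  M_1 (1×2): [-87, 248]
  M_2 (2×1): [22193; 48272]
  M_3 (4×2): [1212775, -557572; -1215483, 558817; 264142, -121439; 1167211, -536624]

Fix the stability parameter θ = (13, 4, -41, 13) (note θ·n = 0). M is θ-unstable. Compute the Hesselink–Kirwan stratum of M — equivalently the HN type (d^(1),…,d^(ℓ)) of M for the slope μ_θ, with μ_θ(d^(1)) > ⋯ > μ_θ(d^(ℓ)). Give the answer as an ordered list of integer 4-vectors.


Via rank(M_{q-1}∘⋯∘M_p): M ≅ I[1,1], I[1,4], I[3,4], I[4,4]^2.
μ_θ-semistable layers: μ^(1)=13; μ^(2)=-8; μ^(3)=-41

((1, 0, 0, 4); (1, 1, 1, 0); (0, 0, 1, 0))


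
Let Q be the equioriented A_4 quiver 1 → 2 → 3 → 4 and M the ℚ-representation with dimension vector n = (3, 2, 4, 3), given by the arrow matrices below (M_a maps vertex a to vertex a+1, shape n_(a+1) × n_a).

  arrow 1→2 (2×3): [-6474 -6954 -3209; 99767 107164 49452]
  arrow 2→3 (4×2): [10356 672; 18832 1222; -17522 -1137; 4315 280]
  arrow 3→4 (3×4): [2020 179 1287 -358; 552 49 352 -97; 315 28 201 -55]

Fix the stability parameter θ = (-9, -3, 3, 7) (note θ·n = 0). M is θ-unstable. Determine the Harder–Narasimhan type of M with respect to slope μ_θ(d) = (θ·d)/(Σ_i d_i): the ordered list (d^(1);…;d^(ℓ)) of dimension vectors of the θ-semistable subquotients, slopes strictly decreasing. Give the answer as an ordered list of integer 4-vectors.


Barcode: M ≅ I[1,1], I[1,4]^2, I[3,3], I[3,4]. HN layers by μ_θ (4 steps, strictly decreasing):
  μ^(1)=7; μ^(2)=3; μ^(3)=-3; μ^(4)=-9

((0, 0, 0, 3); (0, 0, 4, 0); (0, 2, 0, 0); (3, 0, 0, 0))


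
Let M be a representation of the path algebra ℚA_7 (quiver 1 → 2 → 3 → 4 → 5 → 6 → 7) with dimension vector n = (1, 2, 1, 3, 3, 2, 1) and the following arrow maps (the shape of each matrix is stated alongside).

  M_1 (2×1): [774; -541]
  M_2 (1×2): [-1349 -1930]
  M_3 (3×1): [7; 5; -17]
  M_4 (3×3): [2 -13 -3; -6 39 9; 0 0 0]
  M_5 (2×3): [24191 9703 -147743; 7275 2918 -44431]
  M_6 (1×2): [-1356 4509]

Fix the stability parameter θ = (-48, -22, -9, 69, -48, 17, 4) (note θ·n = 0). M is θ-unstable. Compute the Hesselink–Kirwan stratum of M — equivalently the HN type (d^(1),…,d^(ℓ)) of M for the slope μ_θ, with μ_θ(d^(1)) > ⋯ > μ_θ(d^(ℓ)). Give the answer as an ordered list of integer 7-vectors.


Barcode: M ≅ I[1,4], I[2,2], I[4,4], I[4,7], I[5,5], I[5,6]. HN layers by μ_θ (6 steps, strictly decreasing):
  μ^(1)=69; μ^(2)=17; μ^(3)=21/2; μ^(4)=-9; μ^(5)=-22; μ^(6)=-48

((0, 0, 0, 2, 0, 0, 0); (0, 0, 0, 0, 0, 1, 0); (0, 0, 0, 1, 1, 1, 1); (0, 0, 1, 0, 0, 0, 0); (0, 2, 0, 0, 0, 0, 0); (1, 0, 0, 0, 2, 0, 0))


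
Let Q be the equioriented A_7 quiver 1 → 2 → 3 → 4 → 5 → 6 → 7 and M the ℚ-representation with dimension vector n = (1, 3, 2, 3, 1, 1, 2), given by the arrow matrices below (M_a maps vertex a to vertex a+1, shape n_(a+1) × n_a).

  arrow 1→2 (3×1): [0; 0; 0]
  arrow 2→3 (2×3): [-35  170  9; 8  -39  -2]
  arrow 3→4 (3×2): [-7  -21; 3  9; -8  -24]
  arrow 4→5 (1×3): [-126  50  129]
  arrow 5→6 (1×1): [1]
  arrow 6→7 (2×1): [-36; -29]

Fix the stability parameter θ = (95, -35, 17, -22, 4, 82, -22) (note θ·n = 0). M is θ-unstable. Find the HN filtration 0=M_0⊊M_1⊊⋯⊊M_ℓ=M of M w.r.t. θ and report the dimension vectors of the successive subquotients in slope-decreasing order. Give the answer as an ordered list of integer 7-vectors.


Interval decomposition of M: I[1,1], I[2,2], I[2,3], I[2,4], I[4,4], I[4,7], I[7,7].
HN type (ℓ=7): μ^(1)=95; μ^(2)=30; μ^(3)=17; μ^(4)=4; μ^(5)=-5/2; μ^(6)=-22; μ^(7)=-35

((1, 0, 0, 0, 0, 0, 0); (0, 0, 0, 0, 0, 1, 1); (0, 0, 1, 0, 0, 0, 0); (0, 0, 0, 0, 1, 0, 0); (0, 0, 1, 1, 0, 0, 0); (0, 0, 0, 2, 0, 0, 1); (0, 3, 0, 0, 0, 0, 0))


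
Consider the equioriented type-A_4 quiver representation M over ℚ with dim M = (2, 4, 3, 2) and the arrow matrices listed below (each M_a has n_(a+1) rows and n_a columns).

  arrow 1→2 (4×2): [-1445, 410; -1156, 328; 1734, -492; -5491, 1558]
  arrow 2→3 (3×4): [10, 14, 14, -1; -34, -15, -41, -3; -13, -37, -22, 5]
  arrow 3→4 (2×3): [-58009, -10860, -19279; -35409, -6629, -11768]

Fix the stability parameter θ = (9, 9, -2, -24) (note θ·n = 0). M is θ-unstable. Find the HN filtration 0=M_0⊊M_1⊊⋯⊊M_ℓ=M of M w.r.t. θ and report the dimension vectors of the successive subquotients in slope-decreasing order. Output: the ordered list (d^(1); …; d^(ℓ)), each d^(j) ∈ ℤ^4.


Via rank(M_{q-1}∘⋯∘M_p): M ≅ I[1,1], I[1,4], I[2,2], I[2,3], I[2,4].
μ_θ-semistable layers: μ^(1)=9; μ^(2)=7/2; μ^(3)=-2; μ^(4)=-17/3

((1, 1, 0, 0); (0, 1, 1, 0); (1, 1, 1, 1); (0, 1, 1, 1))


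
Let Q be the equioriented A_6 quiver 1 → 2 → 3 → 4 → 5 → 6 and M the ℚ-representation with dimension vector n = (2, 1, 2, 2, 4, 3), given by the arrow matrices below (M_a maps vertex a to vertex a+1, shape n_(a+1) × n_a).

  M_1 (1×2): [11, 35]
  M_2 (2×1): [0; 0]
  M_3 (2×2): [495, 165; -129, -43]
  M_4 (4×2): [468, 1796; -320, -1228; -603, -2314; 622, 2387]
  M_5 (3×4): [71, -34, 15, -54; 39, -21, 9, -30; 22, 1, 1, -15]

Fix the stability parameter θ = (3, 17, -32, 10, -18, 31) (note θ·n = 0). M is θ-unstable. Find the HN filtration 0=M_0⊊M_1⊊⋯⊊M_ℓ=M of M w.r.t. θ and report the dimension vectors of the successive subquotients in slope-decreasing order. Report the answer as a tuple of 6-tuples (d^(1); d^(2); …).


Via rank(M_{q-1}∘⋯∘M_p): M ≅ I[1,1], I[1,2], I[3,3], I[3,6], I[4,6], I[5,5], I[5,6].
μ_θ-semistable layers: μ^(1)=31; μ^(2)=17; μ^(3)=3; μ^(4)=-4; μ^(5)=-18; μ^(6)=-32

((0, 0, 0, 0, 0, 3); (0, 1, 0, 0, 0, 0); (2, 0, 0, 0, 0, 0); (0, 0, 0, 2, 2, 0); (0, 0, 0, 0, 2, 0); (0, 0, 2, 0, 0, 0))


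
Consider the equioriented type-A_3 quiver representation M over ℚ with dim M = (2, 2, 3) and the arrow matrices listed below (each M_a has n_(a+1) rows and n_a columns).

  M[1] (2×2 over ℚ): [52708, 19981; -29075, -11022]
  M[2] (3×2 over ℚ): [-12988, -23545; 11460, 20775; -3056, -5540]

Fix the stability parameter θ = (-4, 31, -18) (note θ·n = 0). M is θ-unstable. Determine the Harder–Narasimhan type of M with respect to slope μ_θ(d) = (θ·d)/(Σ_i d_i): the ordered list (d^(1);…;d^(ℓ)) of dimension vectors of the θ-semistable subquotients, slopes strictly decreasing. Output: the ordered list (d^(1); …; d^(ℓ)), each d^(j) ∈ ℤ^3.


Barcode: M ≅ I[1,2], I[1,3], I[3,3]^2. HN layers by μ_θ (4 steps, strictly decreasing):
  μ^(1)=31; μ^(2)=13/2; μ^(3)=-4; μ^(4)=-18

((0, 1, 0); (0, 1, 1); (2, 0, 0); (0, 0, 2))


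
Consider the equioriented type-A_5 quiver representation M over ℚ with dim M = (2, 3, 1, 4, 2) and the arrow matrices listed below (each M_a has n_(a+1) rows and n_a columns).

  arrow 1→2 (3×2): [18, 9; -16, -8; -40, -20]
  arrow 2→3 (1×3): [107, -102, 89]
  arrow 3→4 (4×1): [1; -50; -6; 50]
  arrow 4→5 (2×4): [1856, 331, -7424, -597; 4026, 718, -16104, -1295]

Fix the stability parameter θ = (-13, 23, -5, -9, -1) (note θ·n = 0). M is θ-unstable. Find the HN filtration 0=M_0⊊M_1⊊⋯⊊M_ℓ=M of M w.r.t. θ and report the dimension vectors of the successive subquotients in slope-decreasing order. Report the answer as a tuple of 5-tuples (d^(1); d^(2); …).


Barcode: M ≅ I[1,1], I[1,4], I[2,2]^2, I[4,4], I[4,5]^2. HN layers by μ_θ (5 steps, strictly decreasing):
  μ^(1)=23; μ^(2)=3; μ^(3)=-1; μ^(4)=-9; μ^(5)=-13

((0, 2, 0, 0, 0); (0, 1, 1, 1, 0); (0, 0, 0, 0, 2); (0, 0, 0, 3, 0); (2, 0, 0, 0, 0))


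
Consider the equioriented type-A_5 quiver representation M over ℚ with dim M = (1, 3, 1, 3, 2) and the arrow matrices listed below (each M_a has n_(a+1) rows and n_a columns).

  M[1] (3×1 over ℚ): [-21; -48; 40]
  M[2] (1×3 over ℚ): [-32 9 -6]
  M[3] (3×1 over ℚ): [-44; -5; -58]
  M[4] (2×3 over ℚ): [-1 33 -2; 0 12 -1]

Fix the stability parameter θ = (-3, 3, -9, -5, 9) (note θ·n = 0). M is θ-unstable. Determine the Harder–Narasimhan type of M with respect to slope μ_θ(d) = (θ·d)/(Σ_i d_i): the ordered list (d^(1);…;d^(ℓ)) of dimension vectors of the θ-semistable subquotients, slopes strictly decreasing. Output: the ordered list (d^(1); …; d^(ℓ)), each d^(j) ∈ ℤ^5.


Interval decomposition of M: I[1,2], I[2,2], I[2,5], I[4,4], I[4,5].
HN type (ℓ=5): μ^(1)=9; μ^(2)=3; μ^(3)=-3; μ^(4)=-11/3; μ^(5)=-5

((0, 0, 0, 0, 2); (0, 2, 0, 0, 0); (1, 0, 0, 0, 0); (0, 1, 1, 1, 0); (0, 0, 0, 2, 0))


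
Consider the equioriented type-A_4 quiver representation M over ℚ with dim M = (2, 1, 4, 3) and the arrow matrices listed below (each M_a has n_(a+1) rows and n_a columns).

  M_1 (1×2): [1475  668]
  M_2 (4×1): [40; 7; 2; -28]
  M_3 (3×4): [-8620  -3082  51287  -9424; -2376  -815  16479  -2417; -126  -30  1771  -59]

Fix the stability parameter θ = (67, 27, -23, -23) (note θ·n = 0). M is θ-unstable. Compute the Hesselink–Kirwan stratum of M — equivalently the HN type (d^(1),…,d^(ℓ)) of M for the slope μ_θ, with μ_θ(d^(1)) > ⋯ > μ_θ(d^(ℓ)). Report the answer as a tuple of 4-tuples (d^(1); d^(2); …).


Via rank(M_{q-1}∘⋯∘M_p): M ≅ I[1,1], I[1,4], I[3,3], I[3,4]^2.
μ_θ-semistable layers: μ^(1)=67; μ^(2)=12; μ^(3)=-23

((1, 0, 0, 0); (1, 1, 1, 1); (0, 0, 3, 2))


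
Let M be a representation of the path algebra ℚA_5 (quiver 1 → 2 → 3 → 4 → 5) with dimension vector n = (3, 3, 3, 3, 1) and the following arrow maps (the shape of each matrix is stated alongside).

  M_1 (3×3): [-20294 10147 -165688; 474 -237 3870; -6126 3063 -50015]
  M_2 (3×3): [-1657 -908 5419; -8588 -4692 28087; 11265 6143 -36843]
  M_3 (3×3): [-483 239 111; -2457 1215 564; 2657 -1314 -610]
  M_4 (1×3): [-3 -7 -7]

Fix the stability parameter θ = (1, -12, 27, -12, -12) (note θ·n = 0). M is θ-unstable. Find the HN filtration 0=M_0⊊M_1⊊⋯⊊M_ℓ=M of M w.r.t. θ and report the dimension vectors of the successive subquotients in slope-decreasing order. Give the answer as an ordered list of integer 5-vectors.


Via rank(M_{q-1}∘⋯∘M_p): M ≅ I[1,1], I[1,4], I[1,5], I[2,4].
μ_θ-semistable layers: μ^(1)=15/2; μ^(2)=1; μ^(3)=-11/2; μ^(4)=-12

((0, 0, 2, 2, 0); (1, 0, 1, 1, 1); (2, 2, 0, 0, 0); (0, 1, 0, 0, 0))


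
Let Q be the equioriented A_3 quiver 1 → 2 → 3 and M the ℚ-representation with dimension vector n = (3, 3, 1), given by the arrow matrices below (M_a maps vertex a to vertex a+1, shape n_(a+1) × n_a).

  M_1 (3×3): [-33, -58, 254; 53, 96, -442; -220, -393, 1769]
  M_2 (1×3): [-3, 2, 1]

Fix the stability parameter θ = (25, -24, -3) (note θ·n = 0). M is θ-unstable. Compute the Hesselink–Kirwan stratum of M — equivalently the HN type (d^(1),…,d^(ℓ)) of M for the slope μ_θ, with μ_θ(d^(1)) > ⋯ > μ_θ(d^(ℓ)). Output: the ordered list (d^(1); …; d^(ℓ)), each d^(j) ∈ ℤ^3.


Via rank(M_{q-1}∘⋯∘M_p): M ≅ I[1,2]^2, I[1,3].
μ_θ-semistable layers: μ^(1)=1/2; μ^(2)=-2/3

((2, 2, 0); (1, 1, 1))


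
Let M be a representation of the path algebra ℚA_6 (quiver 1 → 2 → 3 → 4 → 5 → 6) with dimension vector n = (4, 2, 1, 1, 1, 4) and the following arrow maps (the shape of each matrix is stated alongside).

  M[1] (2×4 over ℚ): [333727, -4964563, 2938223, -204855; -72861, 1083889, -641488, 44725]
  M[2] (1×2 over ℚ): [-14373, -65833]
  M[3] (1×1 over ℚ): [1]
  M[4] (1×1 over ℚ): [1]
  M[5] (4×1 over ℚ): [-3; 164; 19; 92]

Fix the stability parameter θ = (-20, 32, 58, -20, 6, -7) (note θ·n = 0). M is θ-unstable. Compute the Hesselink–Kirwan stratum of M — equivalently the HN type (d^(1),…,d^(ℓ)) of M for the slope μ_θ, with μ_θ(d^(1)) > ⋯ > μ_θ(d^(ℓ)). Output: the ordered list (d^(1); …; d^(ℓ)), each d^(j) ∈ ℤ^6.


Interval decomposition of M: I[1,1]^2, I[1,2], I[1,6], I[6,6]^3.
HN type (ℓ=4): μ^(1)=32; μ^(2)=69/5; μ^(3)=-7; μ^(4)=-20

((0, 1, 0, 0, 0, 0); (0, 1, 1, 1, 1, 1); (0, 0, 0, 0, 0, 3); (4, 0, 0, 0, 0, 0))


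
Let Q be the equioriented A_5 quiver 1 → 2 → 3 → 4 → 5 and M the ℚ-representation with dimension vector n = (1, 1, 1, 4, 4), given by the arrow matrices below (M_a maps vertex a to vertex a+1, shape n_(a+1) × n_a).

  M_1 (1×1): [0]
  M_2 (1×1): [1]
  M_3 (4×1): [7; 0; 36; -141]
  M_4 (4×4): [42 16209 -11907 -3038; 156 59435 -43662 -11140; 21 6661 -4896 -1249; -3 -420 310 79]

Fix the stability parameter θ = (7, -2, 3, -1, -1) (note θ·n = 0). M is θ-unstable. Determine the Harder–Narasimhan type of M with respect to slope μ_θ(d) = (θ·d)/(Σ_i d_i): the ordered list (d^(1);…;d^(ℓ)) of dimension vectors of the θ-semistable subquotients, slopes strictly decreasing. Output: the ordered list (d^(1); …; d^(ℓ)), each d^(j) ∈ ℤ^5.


Interval decomposition of M: I[1,1], I[2,4], I[4,5]^3, I[5,5].
HN type (ℓ=4): μ^(1)=7; μ^(2)=1; μ^(3)=-1; μ^(4)=-2

((1, 0, 0, 0, 0); (0, 0, 1, 1, 0); (0, 0, 0, 3, 4); (0, 1, 0, 0, 0))


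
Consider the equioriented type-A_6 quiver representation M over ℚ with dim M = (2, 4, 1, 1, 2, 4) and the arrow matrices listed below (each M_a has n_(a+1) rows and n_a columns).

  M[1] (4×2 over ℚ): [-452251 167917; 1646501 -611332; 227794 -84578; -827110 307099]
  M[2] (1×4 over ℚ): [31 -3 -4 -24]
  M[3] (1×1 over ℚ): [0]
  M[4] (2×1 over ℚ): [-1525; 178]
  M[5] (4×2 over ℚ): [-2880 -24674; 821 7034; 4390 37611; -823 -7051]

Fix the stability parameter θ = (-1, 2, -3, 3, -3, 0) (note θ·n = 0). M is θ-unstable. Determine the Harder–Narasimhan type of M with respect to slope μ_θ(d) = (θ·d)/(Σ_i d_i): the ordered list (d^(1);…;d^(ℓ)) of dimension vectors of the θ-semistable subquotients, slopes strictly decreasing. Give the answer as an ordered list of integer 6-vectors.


Via rank(M_{q-1}∘⋯∘M_p): M ≅ I[1,2], I[1,3], I[2,2]^2, I[4,6], I[5,6], I[6,6]^2.
μ_θ-semistable layers: μ^(1)=2; μ^(2)=0; μ^(3)=-1/2; μ^(4)=-1; μ^(5)=-3

((0, 3, 0, 0, 0, 0); (0, 0, 0, 1, 1, 4); (0, 1, 1, 0, 0, 0); (2, 0, 0, 0, 0, 0); (0, 0, 0, 0, 1, 0))


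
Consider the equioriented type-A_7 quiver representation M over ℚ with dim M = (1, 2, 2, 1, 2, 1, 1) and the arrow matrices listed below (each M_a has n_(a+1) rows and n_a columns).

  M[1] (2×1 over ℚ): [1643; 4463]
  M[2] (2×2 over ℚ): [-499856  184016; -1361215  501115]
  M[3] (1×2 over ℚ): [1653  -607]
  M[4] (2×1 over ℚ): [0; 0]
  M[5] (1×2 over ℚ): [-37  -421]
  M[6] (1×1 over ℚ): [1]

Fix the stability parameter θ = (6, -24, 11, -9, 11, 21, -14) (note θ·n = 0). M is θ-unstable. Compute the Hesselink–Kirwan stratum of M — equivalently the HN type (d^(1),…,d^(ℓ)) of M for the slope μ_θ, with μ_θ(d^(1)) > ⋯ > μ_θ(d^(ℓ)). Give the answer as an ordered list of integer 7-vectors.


Barcode: M ≅ I[1,2], I[2,4], I[3,3], I[5,5], I[5,7]. HN layers by μ_θ (5 steps, strictly decreasing):
  μ^(1)=11; μ^(2)=6; μ^(3)=1; μ^(4)=-9; μ^(5)=-24

((0, 0, 1, 0, 1, 0, 0); (0, 0, 0, 0, 1, 1, 1); (0, 0, 1, 1, 0, 0, 0); (1, 1, 0, 0, 0, 0, 0); (0, 1, 0, 0, 0, 0, 0))


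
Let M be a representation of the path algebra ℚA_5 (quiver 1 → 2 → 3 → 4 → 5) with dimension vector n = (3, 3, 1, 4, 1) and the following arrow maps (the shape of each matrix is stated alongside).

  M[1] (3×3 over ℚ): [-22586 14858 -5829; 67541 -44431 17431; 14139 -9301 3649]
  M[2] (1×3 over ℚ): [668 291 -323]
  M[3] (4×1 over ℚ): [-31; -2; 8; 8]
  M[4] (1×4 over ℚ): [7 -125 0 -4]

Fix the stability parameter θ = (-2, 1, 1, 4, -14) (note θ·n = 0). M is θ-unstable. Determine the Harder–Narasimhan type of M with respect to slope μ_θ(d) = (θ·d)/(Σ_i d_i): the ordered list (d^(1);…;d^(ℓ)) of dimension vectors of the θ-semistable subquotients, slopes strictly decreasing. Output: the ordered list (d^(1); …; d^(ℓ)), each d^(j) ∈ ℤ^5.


Barcode: M ≅ I[1,2]^2, I[1,5], I[4,4]^3. HN layers by μ_θ (3 steps, strictly decreasing):
  μ^(1)=4; μ^(2)=1; μ^(3)=-2

((0, 0, 0, 3, 0); (0, 2, 0, 0, 0); (3, 1, 1, 1, 1))


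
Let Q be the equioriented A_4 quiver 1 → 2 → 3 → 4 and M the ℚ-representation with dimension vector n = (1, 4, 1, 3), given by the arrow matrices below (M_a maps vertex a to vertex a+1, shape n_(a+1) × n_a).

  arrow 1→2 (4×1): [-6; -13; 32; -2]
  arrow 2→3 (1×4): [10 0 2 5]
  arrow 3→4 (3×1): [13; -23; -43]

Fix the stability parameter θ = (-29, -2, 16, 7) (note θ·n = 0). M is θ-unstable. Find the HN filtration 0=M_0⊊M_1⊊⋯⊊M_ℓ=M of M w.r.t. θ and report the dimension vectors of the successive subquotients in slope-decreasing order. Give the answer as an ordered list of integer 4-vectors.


Interval decomposition of M: I[1,4], I[2,2]^3, I[4,4]^2.
HN type (ℓ=4): μ^(1)=23/2; μ^(2)=7; μ^(3)=-2; μ^(4)=-29

((0, 0, 1, 1); (0, 0, 0, 2); (0, 4, 0, 0); (1, 0, 0, 0))


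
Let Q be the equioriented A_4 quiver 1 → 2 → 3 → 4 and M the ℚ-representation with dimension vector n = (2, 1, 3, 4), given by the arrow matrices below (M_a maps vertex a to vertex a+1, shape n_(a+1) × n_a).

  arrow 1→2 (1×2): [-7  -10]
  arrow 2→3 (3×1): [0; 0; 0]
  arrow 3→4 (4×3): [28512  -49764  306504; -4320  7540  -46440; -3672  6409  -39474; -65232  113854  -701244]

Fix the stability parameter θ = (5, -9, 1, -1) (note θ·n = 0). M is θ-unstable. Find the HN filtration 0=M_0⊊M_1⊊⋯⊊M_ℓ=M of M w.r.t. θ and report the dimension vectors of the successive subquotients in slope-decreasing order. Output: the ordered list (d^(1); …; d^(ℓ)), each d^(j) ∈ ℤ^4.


Interval decomposition of M: I[1,1], I[1,2], I[3,3]^2, I[3,4], I[4,4]^3.
HN type (ℓ=5): μ^(1)=5; μ^(2)=1; μ^(3)=0; μ^(4)=-1; μ^(5)=-2

((1, 0, 0, 0); (0, 0, 2, 0); (0, 0, 1, 1); (0, 0, 0, 3); (1, 1, 0, 0))


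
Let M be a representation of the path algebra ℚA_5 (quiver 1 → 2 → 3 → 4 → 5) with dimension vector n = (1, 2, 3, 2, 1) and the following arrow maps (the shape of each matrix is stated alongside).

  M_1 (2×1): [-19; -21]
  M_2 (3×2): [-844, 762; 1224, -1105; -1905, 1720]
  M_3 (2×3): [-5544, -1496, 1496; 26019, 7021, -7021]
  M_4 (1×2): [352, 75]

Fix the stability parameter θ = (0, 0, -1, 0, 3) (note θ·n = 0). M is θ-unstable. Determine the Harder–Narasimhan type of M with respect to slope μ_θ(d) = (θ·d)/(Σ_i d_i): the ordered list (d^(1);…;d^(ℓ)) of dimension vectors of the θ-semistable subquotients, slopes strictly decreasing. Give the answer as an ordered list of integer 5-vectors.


Via rank(M_{q-1}∘⋯∘M_p): M ≅ I[1,3], I[2,5], I[3,3], I[4,4].
μ_θ-semistable layers: μ^(1)=3; μ^(2)=0; μ^(3)=-1/3; μ^(4)=-1/2; μ^(5)=-1

((0, 0, 0, 0, 1); (0, 0, 0, 2, 0); (1, 1, 1, 0, 0); (0, 1, 1, 0, 0); (0, 0, 1, 0, 0))


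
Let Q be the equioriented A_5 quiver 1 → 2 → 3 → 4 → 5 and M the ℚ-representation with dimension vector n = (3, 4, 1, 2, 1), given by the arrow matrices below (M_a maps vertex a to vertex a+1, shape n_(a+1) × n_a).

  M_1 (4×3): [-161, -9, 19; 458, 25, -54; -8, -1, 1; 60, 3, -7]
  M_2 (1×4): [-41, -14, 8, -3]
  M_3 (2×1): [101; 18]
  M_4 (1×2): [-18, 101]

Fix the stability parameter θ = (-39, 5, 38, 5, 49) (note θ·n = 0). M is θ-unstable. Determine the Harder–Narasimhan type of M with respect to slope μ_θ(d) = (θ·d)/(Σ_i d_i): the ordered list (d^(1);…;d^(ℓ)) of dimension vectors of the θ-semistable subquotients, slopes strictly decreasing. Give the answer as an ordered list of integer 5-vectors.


Interval decomposition of M: I[1,2]^2, I[1,4], I[2,2], I[4,5].
HN type (ℓ=4): μ^(1)=49; μ^(2)=43/2; μ^(3)=5; μ^(4)=-39

((0, 0, 0, 0, 1); (0, 0, 1, 1, 0); (0, 4, 0, 1, 0); (3, 0, 0, 0, 0))


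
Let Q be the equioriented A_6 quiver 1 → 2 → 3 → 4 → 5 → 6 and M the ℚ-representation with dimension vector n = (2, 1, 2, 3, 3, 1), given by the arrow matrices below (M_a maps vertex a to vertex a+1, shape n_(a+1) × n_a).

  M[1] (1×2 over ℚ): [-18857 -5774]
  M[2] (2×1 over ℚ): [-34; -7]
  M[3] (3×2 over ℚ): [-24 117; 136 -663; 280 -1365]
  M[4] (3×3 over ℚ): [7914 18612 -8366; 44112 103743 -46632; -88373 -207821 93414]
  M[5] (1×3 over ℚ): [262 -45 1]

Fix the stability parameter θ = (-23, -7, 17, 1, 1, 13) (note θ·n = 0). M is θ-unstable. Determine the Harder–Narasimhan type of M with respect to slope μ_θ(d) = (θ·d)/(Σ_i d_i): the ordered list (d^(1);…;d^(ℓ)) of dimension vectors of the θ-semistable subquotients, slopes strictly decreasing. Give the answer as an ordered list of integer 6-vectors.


Interval decomposition of M: I[1,1], I[1,6], I[3,3], I[4,5]^2.
HN type (ℓ=6): μ^(1)=17; μ^(2)=13; μ^(3)=19/3; μ^(4)=1; μ^(5)=-7; μ^(6)=-23

((0, 0, 1, 0, 0, 0); (0, 0, 0, 0, 0, 1); (0, 0, 1, 1, 1, 0); (0, 0, 0, 2, 2, 0); (0, 1, 0, 0, 0, 0); (2, 0, 0, 0, 0, 0))


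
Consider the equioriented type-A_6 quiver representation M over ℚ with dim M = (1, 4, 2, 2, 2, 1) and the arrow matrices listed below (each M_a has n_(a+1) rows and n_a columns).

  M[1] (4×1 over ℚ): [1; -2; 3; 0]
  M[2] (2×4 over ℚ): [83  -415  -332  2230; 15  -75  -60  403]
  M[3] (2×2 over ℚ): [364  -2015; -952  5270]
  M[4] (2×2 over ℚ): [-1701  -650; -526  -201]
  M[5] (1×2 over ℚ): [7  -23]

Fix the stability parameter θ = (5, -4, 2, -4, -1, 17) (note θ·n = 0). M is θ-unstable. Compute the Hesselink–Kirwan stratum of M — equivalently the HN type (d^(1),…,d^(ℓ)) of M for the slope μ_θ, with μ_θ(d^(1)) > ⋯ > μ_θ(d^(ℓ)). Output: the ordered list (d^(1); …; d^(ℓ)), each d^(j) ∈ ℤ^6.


Interval decomposition of M: I[1,6], I[2,2]^2, I[2,3], I[4,5].
HN type (ℓ=5): μ^(1)=17; μ^(2)=2; μ^(3)=-2/5; μ^(4)=-1; μ^(5)=-4

((0, 0, 0, 0, 0, 1); (0, 0, 1, 0, 0, 0); (1, 1, 1, 1, 1, 0); (0, 0, 0, 0, 1, 0); (0, 3, 0, 1, 0, 0))


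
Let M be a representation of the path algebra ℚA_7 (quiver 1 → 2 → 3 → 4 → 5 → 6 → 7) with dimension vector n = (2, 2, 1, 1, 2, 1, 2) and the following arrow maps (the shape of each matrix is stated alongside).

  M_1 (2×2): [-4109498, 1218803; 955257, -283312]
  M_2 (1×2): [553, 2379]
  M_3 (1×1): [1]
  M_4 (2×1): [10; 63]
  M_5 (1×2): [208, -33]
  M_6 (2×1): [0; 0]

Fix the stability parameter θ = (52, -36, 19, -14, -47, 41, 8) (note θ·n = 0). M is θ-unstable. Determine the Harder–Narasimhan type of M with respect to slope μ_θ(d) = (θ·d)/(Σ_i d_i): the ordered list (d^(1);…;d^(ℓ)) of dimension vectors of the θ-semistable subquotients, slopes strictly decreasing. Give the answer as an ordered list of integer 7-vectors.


Interval decomposition of M: I[1,2], I[1,6], I[5,5], I[7,7]^2.
HN type (ℓ=4): μ^(1)=41; μ^(2)=8; μ^(3)=-26/5; μ^(4)=-47

((0, 0, 0, 0, 0, 1, 0); (1, 1, 0, 0, 0, 0, 2); (1, 1, 1, 1, 1, 0, 0); (0, 0, 0, 0, 1, 0, 0))


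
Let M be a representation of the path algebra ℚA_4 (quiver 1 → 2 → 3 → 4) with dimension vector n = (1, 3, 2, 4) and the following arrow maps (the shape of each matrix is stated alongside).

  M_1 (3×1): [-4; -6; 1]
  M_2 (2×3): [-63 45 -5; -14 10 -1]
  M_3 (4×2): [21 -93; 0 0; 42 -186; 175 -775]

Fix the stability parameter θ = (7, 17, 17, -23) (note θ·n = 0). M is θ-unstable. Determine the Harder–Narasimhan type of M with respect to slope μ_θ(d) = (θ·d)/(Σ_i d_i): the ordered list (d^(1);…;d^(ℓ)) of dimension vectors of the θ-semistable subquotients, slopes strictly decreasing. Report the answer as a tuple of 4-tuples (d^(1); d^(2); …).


Interval decomposition of M: I[1,4], I[2,2], I[2,3], I[4,4]^3.
HN type (ℓ=3): μ^(1)=17; μ^(2)=9/2; μ^(3)=-23

((0, 2, 1, 0); (1, 1, 1, 1); (0, 0, 0, 3))


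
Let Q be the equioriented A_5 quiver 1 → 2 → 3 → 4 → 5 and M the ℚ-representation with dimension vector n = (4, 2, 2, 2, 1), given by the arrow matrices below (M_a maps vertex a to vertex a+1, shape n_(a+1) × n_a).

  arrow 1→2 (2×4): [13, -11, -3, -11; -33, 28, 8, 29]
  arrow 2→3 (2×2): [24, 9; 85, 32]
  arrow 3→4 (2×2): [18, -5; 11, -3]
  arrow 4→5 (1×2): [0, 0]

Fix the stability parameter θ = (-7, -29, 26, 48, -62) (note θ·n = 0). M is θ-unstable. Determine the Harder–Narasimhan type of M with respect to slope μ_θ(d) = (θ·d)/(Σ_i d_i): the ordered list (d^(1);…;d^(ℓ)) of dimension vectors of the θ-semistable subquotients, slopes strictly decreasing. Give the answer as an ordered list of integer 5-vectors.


Via rank(M_{q-1}∘⋯∘M_p): M ≅ I[1,1]^2, I[1,4]^2, I[5,5].
μ_θ-semistable layers: μ^(1)=48; μ^(2)=26; μ^(3)=-7; μ^(4)=-18; μ^(5)=-62

((0, 0, 0, 2, 0); (0, 0, 2, 0, 0); (2, 0, 0, 0, 0); (2, 2, 0, 0, 0); (0, 0, 0, 0, 1))


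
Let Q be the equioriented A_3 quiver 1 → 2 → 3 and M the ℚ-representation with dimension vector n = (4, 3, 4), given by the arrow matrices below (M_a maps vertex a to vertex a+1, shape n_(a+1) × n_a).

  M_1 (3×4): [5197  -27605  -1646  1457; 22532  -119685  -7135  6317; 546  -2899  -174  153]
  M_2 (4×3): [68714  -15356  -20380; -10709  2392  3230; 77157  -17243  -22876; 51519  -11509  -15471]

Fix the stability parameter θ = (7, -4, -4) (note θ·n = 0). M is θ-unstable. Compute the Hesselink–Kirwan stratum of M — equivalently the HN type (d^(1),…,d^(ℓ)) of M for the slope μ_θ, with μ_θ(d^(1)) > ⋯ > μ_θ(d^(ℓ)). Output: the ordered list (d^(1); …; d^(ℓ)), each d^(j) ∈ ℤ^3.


Barcode: M ≅ I[1,1], I[1,3]^3, I[3,3]. HN layers by μ_θ (3 steps, strictly decreasing):
  μ^(1)=7; μ^(2)=-1/3; μ^(3)=-4

((1, 0, 0); (3, 3, 3); (0, 0, 1))


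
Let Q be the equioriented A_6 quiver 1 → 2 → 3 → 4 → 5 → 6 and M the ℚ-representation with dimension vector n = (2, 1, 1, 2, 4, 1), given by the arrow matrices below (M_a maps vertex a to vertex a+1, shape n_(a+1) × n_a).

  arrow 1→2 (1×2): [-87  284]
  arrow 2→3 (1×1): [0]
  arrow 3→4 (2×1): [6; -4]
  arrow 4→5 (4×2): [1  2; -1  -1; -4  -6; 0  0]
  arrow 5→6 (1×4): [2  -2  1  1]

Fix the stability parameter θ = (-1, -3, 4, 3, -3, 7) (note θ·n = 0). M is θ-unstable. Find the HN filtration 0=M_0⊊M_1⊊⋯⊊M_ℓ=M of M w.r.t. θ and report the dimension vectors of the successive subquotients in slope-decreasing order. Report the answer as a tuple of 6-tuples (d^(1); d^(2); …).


Interval decomposition of M: I[1,1], I[1,2], I[3,5], I[4,5], I[5,5], I[5,6].
HN type (ℓ=6): μ^(1)=7; μ^(2)=4/3; μ^(3)=0; μ^(4)=-1; μ^(5)=-2; μ^(6)=-3

((0, 0, 0, 0, 0, 1); (0, 0, 1, 1, 1, 0); (0, 0, 0, 1, 1, 0); (1, 0, 0, 0, 0, 0); (1, 1, 0, 0, 0, 0); (0, 0, 0, 0, 2, 0))


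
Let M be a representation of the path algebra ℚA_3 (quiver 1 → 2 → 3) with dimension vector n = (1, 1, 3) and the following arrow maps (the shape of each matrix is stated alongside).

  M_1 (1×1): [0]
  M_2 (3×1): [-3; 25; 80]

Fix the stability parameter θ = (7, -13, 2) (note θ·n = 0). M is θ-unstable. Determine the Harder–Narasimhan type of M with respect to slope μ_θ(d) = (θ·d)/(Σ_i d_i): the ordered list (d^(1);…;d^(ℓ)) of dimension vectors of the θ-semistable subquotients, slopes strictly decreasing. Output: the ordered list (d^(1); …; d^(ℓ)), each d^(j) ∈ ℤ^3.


Via rank(M_{q-1}∘⋯∘M_p): M ≅ I[1,1], I[2,3], I[3,3]^2.
μ_θ-semistable layers: μ^(1)=7; μ^(2)=2; μ^(3)=-13

((1, 0, 0); (0, 0, 3); (0, 1, 0))


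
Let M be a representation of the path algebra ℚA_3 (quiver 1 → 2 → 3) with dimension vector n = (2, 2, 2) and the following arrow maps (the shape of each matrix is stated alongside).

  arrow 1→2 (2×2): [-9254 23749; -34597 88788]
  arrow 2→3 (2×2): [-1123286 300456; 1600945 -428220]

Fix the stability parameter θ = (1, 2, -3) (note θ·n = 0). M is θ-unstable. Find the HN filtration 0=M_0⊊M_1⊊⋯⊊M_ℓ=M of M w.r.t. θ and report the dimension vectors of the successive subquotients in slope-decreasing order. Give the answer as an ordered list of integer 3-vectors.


Barcode: M ≅ I[1,2], I[1,3], I[3,3]. HN layers by μ_θ (4 steps, strictly decreasing):
  μ^(1)=2; μ^(2)=1; μ^(3)=0; μ^(4)=-3

((0, 1, 0); (1, 0, 0); (1, 1, 1); (0, 0, 1))


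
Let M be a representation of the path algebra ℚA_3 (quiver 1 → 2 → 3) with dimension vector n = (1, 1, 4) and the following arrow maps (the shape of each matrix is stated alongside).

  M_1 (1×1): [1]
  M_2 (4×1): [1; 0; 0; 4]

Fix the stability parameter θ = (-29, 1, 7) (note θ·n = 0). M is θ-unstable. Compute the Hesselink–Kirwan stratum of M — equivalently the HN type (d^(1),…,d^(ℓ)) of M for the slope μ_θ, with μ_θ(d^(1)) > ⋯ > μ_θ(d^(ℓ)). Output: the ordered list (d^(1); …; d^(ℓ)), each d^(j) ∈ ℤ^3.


Barcode: M ≅ I[1,3], I[3,3]^3. HN layers by μ_θ (3 steps, strictly decreasing):
  μ^(1)=7; μ^(2)=1; μ^(3)=-29

((0, 0, 4); (0, 1, 0); (1, 0, 0))


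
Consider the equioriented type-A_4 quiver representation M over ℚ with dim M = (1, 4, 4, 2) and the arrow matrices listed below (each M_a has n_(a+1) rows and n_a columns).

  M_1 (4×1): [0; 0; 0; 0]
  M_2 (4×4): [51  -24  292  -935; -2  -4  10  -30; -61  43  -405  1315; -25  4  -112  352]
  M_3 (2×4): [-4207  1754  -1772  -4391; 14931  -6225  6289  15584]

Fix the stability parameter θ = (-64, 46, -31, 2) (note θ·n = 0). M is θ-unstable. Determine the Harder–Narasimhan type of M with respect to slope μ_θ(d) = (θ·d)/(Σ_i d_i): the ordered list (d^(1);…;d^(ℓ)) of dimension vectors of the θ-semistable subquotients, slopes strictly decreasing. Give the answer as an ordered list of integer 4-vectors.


Barcode: M ≅ I[1,1], I[2,3]^2, I[2,4]^2. HN layers by μ_θ (3 steps, strictly decreasing):
  μ^(1)=15/2; μ^(2)=17/3; μ^(3)=-64

((0, 2, 2, 0); (0, 2, 2, 2); (1, 0, 0, 0))


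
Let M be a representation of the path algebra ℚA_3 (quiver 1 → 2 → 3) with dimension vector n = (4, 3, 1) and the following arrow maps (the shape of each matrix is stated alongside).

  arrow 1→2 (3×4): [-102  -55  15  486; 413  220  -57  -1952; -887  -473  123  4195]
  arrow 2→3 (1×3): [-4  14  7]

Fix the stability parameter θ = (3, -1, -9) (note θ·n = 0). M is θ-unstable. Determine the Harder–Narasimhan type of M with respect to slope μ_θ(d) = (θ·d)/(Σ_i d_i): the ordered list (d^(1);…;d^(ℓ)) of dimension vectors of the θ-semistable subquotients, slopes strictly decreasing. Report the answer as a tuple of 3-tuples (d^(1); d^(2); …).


Interval decomposition of M: I[1,1], I[1,2]^2, I[1,3].
HN type (ℓ=3): μ^(1)=3; μ^(2)=1; μ^(3)=-7/3

((1, 0, 0); (2, 2, 0); (1, 1, 1))


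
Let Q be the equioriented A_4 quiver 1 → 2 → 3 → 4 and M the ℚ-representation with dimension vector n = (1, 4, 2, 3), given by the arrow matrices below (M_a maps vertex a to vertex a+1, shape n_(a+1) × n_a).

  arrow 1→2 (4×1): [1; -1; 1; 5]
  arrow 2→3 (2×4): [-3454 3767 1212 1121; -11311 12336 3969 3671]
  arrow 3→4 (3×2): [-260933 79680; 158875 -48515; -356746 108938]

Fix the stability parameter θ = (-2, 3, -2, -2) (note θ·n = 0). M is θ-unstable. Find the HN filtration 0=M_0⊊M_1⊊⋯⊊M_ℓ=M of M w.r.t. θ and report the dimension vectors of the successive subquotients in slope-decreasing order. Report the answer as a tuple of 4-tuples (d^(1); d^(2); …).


Interval decomposition of M: I[1,4], I[2,2]^2, I[2,4], I[4,4].
HN type (ℓ=3): μ^(1)=3; μ^(2)=-1/3; μ^(3)=-2

((0, 2, 0, 0); (0, 2, 2, 2); (1, 0, 0, 1))


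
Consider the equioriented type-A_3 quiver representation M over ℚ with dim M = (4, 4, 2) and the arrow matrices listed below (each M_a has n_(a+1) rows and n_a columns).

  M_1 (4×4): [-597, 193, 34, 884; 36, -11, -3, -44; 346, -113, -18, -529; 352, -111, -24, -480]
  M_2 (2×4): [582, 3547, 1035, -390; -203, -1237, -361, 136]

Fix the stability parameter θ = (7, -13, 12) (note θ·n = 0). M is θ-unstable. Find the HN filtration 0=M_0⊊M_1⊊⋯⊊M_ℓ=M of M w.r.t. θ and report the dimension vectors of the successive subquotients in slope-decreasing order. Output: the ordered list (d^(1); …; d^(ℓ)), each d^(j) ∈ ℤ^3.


Barcode: M ≅ I[1,2]^2, I[1,3]^2. HN layers by μ_θ (2 steps, strictly decreasing):
  μ^(1)=12; μ^(2)=-3

((0, 0, 2); (4, 4, 0))


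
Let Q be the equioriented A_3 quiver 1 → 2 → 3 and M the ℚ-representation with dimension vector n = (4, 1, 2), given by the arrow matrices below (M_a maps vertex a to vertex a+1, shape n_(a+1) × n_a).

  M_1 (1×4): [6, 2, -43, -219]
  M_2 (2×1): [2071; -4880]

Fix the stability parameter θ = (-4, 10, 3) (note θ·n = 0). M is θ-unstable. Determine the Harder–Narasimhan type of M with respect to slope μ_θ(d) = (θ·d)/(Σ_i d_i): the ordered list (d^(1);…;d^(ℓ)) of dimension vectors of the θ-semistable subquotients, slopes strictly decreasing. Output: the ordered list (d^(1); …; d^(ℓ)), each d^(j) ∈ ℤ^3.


Via rank(M_{q-1}∘⋯∘M_p): M ≅ I[1,1]^3, I[1,3], I[3,3].
μ_θ-semistable layers: μ^(1)=13/2; μ^(2)=3; μ^(3)=-4

((0, 1, 1); (0, 0, 1); (4, 0, 0))


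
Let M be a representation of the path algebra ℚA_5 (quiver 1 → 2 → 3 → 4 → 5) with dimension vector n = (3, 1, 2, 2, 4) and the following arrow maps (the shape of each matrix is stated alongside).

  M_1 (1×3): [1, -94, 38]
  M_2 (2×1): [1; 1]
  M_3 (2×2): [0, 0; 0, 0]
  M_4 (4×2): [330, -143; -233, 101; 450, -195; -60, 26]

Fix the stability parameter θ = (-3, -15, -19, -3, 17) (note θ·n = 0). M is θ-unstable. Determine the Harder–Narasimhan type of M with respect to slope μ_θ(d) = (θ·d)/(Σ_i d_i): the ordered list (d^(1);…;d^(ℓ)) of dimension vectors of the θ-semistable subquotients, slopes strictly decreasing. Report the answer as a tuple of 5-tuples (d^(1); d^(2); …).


Barcode: M ≅ I[1,1]^2, I[1,3], I[3,3], I[4,5]^2, I[5,5]^2. HN layers by μ_θ (4 steps, strictly decreasing):
  μ^(1)=17; μ^(2)=-3; μ^(3)=-37/3; μ^(4)=-19

((0, 0, 0, 0, 4); (2, 0, 0, 2, 0); (1, 1, 1, 0, 0); (0, 0, 1, 0, 0))


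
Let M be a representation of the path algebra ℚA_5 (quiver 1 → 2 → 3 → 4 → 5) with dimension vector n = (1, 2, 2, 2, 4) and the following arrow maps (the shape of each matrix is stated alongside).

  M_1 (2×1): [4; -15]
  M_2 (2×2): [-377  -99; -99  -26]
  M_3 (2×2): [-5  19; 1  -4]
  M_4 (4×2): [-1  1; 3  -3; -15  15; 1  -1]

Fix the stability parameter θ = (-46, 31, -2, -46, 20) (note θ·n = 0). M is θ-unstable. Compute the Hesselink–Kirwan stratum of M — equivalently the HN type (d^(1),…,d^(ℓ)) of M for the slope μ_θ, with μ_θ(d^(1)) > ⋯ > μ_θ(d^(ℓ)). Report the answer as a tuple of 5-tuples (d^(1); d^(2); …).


Via rank(M_{q-1}∘⋯∘M_p): M ≅ I[1,4], I[2,5], I[5,5]^3.
μ_θ-semistable layers: μ^(1)=20; μ^(2)=-17/3; μ^(3)=-46

((0, 0, 0, 0, 4); (0, 2, 2, 2, 0); (1, 0, 0, 0, 0))


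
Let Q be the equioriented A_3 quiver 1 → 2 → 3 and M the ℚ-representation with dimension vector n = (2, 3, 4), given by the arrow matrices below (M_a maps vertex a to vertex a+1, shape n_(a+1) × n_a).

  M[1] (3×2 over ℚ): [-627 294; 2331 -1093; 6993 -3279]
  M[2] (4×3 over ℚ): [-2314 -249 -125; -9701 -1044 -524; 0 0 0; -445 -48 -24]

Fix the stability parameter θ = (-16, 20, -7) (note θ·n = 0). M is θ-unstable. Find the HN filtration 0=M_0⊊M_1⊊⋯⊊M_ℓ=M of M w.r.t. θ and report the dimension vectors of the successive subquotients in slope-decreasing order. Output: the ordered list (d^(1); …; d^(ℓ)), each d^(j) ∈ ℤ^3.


Via rank(M_{q-1}∘⋯∘M_p): M ≅ I[1,2], I[1,3], I[2,3], I[3,3]^2.
μ_θ-semistable layers: μ^(1)=20; μ^(2)=13/2; μ^(3)=-7; μ^(4)=-16

((0, 1, 0); (0, 2, 2); (0, 0, 2); (2, 0, 0))


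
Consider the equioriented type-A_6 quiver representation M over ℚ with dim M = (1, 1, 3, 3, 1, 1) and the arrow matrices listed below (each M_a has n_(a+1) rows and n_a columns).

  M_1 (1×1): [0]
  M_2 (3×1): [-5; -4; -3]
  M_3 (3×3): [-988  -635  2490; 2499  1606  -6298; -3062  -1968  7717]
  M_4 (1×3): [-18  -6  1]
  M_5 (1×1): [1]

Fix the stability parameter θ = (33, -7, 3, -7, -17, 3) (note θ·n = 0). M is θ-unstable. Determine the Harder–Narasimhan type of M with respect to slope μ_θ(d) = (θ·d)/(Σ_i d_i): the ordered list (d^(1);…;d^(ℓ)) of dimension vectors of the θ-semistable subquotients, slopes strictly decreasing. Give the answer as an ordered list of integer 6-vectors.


Interval decomposition of M: I[1,1], I[2,6], I[3,4]^2.
HN type (ℓ=4): μ^(1)=33; μ^(2)=3; μ^(3)=-2; μ^(4)=-7

((1, 0, 0, 0, 0, 0); (0, 0, 0, 0, 0, 1); (0, 0, 2, 2, 0, 0); (0, 1, 1, 1, 1, 0))


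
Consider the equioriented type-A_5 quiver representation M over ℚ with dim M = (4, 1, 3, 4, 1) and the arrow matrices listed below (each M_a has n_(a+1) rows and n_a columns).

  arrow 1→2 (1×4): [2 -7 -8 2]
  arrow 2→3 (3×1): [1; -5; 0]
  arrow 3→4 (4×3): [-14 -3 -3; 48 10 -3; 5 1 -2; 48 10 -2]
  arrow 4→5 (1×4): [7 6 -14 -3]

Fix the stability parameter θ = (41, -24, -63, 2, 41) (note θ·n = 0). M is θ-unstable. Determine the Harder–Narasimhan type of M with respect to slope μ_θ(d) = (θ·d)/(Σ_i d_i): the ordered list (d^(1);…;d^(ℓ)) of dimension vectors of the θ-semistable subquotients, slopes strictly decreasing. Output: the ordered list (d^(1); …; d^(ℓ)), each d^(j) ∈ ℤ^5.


Via rank(M_{q-1}∘⋯∘M_p): M ≅ I[1,1]^3, I[1,5], I[3,4]^2, I[4,4].
μ_θ-semistable layers: μ^(1)=41; μ^(2)=2; μ^(3)=-46/3; μ^(4)=-63

((3, 0, 0, 0, 1); (0, 0, 0, 4, 0); (1, 1, 1, 0, 0); (0, 0, 2, 0, 0))


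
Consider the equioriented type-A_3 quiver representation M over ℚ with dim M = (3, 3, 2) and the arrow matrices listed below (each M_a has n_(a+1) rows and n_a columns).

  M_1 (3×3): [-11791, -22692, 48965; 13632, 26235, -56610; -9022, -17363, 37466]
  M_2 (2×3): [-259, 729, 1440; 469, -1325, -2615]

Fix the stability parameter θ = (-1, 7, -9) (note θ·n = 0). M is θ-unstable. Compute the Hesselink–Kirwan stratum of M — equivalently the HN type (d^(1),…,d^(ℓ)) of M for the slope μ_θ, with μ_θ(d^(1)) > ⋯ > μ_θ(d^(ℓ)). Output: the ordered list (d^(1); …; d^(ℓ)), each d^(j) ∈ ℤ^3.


Barcode: M ≅ I[1,2], I[1,3]^2. HN layers by μ_θ (2 steps, strictly decreasing):
  μ^(1)=7; μ^(2)=-1

((0, 1, 0); (3, 2, 2))


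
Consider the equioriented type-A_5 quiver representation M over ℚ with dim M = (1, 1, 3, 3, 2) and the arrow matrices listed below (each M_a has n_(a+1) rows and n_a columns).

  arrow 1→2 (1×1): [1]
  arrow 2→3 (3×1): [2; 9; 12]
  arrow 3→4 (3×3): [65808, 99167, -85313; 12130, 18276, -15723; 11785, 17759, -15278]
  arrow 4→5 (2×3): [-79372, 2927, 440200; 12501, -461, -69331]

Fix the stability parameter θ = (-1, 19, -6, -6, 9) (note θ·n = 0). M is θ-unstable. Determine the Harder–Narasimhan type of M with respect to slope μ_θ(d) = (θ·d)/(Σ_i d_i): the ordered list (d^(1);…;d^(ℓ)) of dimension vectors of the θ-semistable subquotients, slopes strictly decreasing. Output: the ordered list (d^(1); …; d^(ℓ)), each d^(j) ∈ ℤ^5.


Barcode: M ≅ I[1,4], I[3,5]^2. HN layers by μ_θ (4 steps, strictly decreasing):
  μ^(1)=9; μ^(2)=7/3; μ^(3)=-1; μ^(4)=-6

((0, 0, 0, 0, 2); (0, 1, 1, 1, 0); (1, 0, 0, 0, 0); (0, 0, 2, 2, 0))
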